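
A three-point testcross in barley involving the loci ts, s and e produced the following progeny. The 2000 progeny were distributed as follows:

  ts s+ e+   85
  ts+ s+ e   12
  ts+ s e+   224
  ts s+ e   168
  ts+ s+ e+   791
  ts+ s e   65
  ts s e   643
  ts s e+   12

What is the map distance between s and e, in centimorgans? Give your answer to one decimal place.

20.8 centimorgans

The two most frequent reciprocal classes, ts s e and ts+ s+ e+, are the parental types, so the F1 was ts s e / ts+ s+ e+.
The two rarest classes, ts s e+ and ts+ s+ e, are the double crossovers. Comparing them with the parentals, only the e allele has switched, so e is the middle locus and the order is s – e – ts.
Crossovers in the s–e interval produce the single-crossover classes ts s+ e and ts+ s e+ (168 + 224 = 392) plus the double crossovers (24).
RF(s–e) = (392 + 24) / 2000 = 416/2000 = 0.2080 → 20.8 centimorgans.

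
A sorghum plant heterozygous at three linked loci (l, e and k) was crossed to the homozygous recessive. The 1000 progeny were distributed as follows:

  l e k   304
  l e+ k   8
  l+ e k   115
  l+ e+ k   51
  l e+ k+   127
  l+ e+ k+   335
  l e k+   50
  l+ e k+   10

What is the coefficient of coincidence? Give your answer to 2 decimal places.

The two most frequent reciprocal classes, l+ e+ k+ and l e k, are the parental types, so the F1 was l+ e+ k+ / l e k.
The two rarest classes, l+ e k+ and l e+ k, are the double crossovers. Comparing them with the parentals, only the e allele has switched, so e is the middle locus and the order is k – e – l.
k–e: (101 + 18)/1000 = 0.1190; e–l: (242 + 18)/1000 = 0.2600.
Expected DCO frequency = 0.1190 × 0.2600 ≈ 0.03094; observed = 18/1000 ≈ 0.01800.
Coefficient of coincidence = 0.01800/0.03094 ≈ 0.58.

0.58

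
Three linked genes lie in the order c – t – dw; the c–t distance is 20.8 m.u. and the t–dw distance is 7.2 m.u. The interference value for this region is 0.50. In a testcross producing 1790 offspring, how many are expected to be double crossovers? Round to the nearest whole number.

13

Map distances give recombination frequencies of 0.208 and 0.072 for the two intervals.
With interference 0.50 (so coincidence = 0.50), expected double-crossover frequency = 0.208 × 0.072 × 0.50 = 0.00749.
Expected number = 0.00749 × 1790 = 13.40 ≈ 13.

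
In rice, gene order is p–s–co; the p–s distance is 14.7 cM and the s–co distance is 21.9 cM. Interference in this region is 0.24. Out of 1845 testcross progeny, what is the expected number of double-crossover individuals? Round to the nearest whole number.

Map distances give recombination frequencies of 0.147 and 0.219 for the two intervals.
With interference 0.24 (so coincidence = 0.76), expected double-crossover frequency = 0.147 × 0.219 × 0.76 = 0.02447.
Expected number = 0.02447 × 1845 = 45.14 ≈ 45.

45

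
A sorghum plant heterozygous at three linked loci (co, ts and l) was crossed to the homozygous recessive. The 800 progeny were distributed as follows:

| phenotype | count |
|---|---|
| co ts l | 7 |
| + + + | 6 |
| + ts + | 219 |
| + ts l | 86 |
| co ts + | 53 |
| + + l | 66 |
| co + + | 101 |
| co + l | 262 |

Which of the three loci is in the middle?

ts

The two most frequent reciprocal classes, co + l and + ts +, are the parental types, so the F1 was co + l / + ts +.
The two rarest classes, co ts l and + + +, are the double crossovers. Comparing them with the parentals, only the ts allele has switched, so ts is the middle locus and the order is l – ts – co.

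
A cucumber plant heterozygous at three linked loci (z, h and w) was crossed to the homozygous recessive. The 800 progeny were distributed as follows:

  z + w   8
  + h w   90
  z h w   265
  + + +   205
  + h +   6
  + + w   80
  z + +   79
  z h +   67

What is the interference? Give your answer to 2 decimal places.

0.62

The two most frequent reciprocal classes, z h w and + + +, are the parental types, so the F1 was z h w / + + +.
The two rarest classes, z + w and + h +, are the double crossovers. Comparing them with the parentals, only the h allele has switched, so h is the middle locus and the order is z – h – w.
z–h: (169 + 14)/800 = 0.2288; h–w: (147 + 14)/800 = 0.2013.
Expected DCO frequency = 0.2288 × 0.2013 ≈ 0.04606; observed = 14/800 ≈ 0.01750.
Coefficient of coincidence = 0.01750/0.04606 ≈ 0.38; interference = 1 − 0.38 = 0.62.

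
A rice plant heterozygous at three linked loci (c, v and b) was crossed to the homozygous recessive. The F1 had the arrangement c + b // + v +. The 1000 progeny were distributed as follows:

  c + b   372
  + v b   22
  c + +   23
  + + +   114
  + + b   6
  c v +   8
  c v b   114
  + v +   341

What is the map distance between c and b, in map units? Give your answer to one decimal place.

The two rarest classes, + + b and c v +, are the double crossovers. Comparing them with the parentals, only the c allele has switched, so c is the middle locus and the order is v – c – b.
Crossovers in the c–b interval produce the single-crossover classes c + + and + v b (23 + 22 = 45) plus the double crossovers (14).
RF(c–b) = (45 + 14) / 1000 = 59/1000 = 0.0590 → 5.9 map units.

5.9 map units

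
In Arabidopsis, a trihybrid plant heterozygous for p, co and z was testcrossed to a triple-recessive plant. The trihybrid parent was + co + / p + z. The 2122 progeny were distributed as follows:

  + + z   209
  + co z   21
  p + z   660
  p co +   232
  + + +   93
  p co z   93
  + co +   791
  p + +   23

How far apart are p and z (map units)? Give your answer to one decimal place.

The two rarest classes, + co z and p + +, are the double crossovers. Comparing them with the parentals, only the z allele has switched, so z is the middle locus and the order is co – z – p.
Crossovers in the z–p interval produce the single-crossover classes p co + and + + z (232 + 209 = 441) plus the double crossovers (44).
RF(z–p) = (441 + 44) / 2122 = 485/2122 = 0.2286 → 22.9 map units.

22.9 map units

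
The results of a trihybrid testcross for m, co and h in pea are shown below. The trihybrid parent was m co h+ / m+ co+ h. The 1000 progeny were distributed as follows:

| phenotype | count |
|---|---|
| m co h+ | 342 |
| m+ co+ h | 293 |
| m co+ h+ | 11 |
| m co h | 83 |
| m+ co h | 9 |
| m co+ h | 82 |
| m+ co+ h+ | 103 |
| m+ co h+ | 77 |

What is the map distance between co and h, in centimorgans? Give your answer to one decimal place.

The two rarest classes, m co+ h+ and m+ co h, are the double crossovers. Comparing them with the parentals, only the co allele has switched, so co is the middle locus and the order is h – co – m.
Crossovers in the h–co interval produce the single-crossover classes m co h and m+ co+ h+ (83 + 103 = 186) plus the double crossovers (20).
RF(h–co) = (186 + 20) / 1000 = 206/1000 = 0.2060 → 20.6 centimorgans.

20.6 centimorgans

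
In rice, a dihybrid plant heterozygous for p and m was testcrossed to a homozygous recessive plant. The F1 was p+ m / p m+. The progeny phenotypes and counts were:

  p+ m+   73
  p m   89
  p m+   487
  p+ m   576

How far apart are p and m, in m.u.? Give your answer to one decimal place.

13.2 m.u.

The recombinant classes are p+ m+ and p m: 73 + 89 = 162.
Recombination frequency = 162/1225 = 0.1322 ≈ 13.2%, i.e. 13.2 m.u.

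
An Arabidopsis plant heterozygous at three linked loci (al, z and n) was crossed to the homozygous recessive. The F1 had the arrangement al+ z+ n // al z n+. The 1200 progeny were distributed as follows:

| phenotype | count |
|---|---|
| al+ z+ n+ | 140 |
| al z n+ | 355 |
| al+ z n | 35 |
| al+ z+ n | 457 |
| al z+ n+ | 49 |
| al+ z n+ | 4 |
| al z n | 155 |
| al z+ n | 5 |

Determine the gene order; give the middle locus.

The two rarest classes, al z+ n and al+ z n+, are the double crossovers. Comparing them with the parentals, only the al allele has switched, so al is the middle locus and the order is n – al – z.

al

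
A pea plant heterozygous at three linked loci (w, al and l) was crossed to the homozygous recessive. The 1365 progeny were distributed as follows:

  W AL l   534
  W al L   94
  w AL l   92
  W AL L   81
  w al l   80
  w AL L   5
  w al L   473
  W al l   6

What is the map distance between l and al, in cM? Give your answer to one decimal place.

The two most frequent reciprocal classes, W AL l and w al L, are the parental types, so the F1 was W AL l / w al L.
The two rarest classes, W al l and w AL L, are the double crossovers. Comparing them with the parentals, only the al allele has switched, so al is the middle locus and the order is l – al – w.
Crossovers in the l–al interval produce the single-crossover classes W AL L and w al l (81 + 80 = 161) plus the double crossovers (11).
RF(l–al) = (161 + 11) / 1365 = 172/1365 = 0.1260 → 12.6 cM.

12.6 cM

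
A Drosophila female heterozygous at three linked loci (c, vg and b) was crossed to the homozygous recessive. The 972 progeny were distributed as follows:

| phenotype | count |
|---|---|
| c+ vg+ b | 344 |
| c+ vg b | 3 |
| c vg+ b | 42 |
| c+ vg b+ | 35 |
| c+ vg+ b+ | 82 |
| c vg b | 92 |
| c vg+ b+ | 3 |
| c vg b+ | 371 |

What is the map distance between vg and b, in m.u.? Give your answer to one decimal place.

18.5 m.u.

The two most frequent reciprocal classes, c+ vg+ b and c vg b+, are the parental types, so the F1 was c+ vg+ b / c vg b+.
The two rarest classes, c+ vg b and c vg+ b+, are the double crossovers. Comparing them with the parentals, only the vg allele has switched, so vg is the middle locus and the order is b – vg – c.
Crossovers in the b–vg interval produce the single-crossover classes c+ vg+ b+ and c vg b (82 + 92 = 174) plus the double crossovers (6).
RF(b–vg) = (174 + 6) / 972 = 180/972 = 0.1852 → 18.5 m.u.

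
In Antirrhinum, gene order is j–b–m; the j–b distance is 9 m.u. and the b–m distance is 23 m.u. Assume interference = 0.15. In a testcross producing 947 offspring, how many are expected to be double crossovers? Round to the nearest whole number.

Map distances give recombination frequencies of 0.090 and 0.230 for the two intervals.
With interference 0.15 (so coincidence = 0.85), expected double-crossover frequency = 0.090 × 0.230 × 0.85 = 0.01759.
Expected number = 0.01759 × 947 = 16.66 ≈ 17.

17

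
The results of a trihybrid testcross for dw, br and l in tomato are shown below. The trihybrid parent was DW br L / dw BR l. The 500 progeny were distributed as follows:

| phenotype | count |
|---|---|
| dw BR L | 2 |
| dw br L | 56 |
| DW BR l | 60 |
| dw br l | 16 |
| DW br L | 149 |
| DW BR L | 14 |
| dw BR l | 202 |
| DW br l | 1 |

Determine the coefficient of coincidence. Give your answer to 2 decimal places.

0.38

The two rarest classes, DW br l and dw BR L, are the double crossovers. Comparing them with the parentals, only the l allele has switched, so l is the middle locus and the order is br – l – dw.
br–l: (30 + 3)/500 = 0.0660; l–dw: (116 + 3)/500 = 0.2380.
Expected DCO frequency = 0.0660 × 0.2380 ≈ 0.01571; observed = 3/500 ≈ 0.00600.
Coefficient of coincidence = 0.00600/0.01571 ≈ 0.38.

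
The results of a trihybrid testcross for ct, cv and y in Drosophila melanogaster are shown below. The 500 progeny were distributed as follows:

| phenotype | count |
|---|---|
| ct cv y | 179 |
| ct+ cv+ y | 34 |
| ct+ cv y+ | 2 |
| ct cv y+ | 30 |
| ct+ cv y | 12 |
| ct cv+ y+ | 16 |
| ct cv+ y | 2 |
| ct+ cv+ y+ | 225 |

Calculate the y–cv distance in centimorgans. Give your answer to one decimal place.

13.6 centimorgans

The two most frequent reciprocal classes, ct cv y and ct+ cv+ y+, are the parental types, so the F1 was ct cv y / ct+ cv+ y+.
The two rarest classes, ct cv+ y and ct+ cv y+, are the double crossovers. Comparing them with the parentals, only the cv allele has switched, so cv is the middle locus and the order is y – cv – ct.
Crossovers in the y–cv interval produce the single-crossover classes ct cv y+ and ct+ cv+ y (30 + 34 = 64) plus the double crossovers (4).
RF(y–cv) = (64 + 4) / 500 = 68/500 = 0.1360 → 13.6 centimorgans.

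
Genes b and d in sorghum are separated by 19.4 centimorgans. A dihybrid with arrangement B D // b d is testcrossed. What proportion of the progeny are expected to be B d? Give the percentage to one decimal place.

9.7%

A map distance of 19.4 centimorgans corresponds to a recombination frequency of 0.194.
The F1 is B D / b d, so B d is a recombinant gamete class with expected frequency r/2 = 0.194/2 = 0.0970.
That is 0.0970 = 9.7% of the progeny.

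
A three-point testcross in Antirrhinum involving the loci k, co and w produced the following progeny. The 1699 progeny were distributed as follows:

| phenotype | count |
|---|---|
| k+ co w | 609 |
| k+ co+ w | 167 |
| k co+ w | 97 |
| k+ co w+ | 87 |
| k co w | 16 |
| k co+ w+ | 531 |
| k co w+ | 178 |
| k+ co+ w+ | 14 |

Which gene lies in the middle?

The two most frequent reciprocal classes, k+ co w and k co+ w+, are the parental types, so the F1 was k+ co w / k co+ w+.
The two rarest classes, k co w and k+ co+ w+, are the double crossovers. Comparing them with the parentals, only the k allele has switched, so k is the middle locus and the order is co – k – w.

k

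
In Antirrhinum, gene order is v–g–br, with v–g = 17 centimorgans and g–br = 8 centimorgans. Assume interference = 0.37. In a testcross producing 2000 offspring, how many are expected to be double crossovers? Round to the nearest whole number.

Map distances give recombination frequencies of 0.170 and 0.080 for the two intervals.
With interference 0.37 (so coincidence = 0.63), expected double-crossover frequency = 0.170 × 0.080 × 0.63 = 0.00857.
Expected number = 0.00857 × 2000 = 17.14 ≈ 17.

17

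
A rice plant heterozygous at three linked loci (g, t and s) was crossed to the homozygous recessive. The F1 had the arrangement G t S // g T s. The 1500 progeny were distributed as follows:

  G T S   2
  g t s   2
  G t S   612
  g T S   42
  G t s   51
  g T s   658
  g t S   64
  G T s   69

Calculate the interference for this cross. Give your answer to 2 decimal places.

The two rarest classes, G T S and g t s, are the double crossovers. Comparing them with the parentals, only the t allele has switched, so t is the middle locus and the order is s – t – g.
s–t: (93 + 4)/1500 = 0.0647; t–g: (133 + 4)/1500 = 0.0913.
Expected DCO frequency = 0.0647 × 0.0913 ≈ 0.00591; observed = 4/1500 ≈ 0.00267.
Coefficient of coincidence = 0.00267/0.00591 ≈ 0.45; interference = 1 − 0.45 = 0.55.

0.55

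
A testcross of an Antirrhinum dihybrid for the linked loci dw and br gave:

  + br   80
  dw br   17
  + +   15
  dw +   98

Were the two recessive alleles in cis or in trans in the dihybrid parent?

trans

The two most frequent classes are + br (80) and dw + (98); these are the parental (non-recombinant) types.
So the F1 carried + br on one chromosome and dw + on the other — the recessive alleles are on opposite chromosomes (trans / repulsion).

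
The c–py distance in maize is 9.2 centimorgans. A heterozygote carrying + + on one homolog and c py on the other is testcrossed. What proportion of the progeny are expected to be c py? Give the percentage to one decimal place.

A map distance of 9.2 centimorgans corresponds to a recombination frequency of 0.092.
The F1 is + + / c py, so c py is a parental gamete class with expected frequency (1 − r)/2 = 0.908/2 = 0.4540.
That is 0.4540 = 45.4% of the progeny.

45.4%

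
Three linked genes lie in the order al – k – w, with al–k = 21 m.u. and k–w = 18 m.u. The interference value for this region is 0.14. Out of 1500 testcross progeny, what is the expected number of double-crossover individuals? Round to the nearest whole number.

49

Map distances give recombination frequencies of 0.210 and 0.180 for the two intervals.
With interference 0.14 (so coincidence = 0.86), expected double-crossover frequency = 0.210 × 0.180 × 0.86 = 0.03251.
Expected number = 0.03251 × 1500 = 48.76 ≈ 49.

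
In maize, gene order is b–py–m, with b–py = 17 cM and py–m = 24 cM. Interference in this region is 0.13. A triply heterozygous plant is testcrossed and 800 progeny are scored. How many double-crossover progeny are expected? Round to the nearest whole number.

Map distances give recombination frequencies of 0.170 and 0.240 for the two intervals.
With interference 0.13 (so coincidence = 0.87), expected double-crossover frequency = 0.170 × 0.240 × 0.87 = 0.03550.
Expected number = 0.03550 × 800 = 28.40 ≈ 28.

28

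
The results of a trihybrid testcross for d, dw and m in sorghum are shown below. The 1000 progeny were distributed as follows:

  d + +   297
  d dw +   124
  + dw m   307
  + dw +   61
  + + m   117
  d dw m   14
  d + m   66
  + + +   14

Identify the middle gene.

d

The two most frequent reciprocal classes, d + + and + dw m, are the parental types, so the F1 was d + + / + dw m.
The two rarest classes, + + + and d dw m, are the double crossovers. Comparing them with the parentals, only the d allele has switched, so d is the middle locus and the order is m – d – dw.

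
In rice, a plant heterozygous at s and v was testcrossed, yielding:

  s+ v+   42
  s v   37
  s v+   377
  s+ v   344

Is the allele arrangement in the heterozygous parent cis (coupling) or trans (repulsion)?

trans

The two most frequent classes are s+ v (344) and s v+ (377); these are the parental (non-recombinant) types.
So the F1 carried s+ v on one chromosome and s v+ on the other — the recessive alleles are on opposite chromosomes (trans / repulsion).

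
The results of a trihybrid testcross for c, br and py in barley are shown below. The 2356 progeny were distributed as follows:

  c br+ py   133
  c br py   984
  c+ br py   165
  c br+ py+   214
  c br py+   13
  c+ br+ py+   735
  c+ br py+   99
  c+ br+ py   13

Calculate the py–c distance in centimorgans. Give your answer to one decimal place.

The two most frequent reciprocal classes, c br py and c+ br+ py+, are the parental types, so the F1 was c br py / c+ br+ py+.
The two rarest classes, c br py+ and c+ br+ py, are the double crossovers. Comparing them with the parentals, only the py allele has switched, so py is the middle locus and the order is br – py – c.
Crossovers in the py–c interval produce the single-crossover classes c+ br py and c br+ py+ (165 + 214 = 379) plus the double crossovers (26).
RF(py–c) = (379 + 26) / 2356 = 405/2356 = 0.1719 → 17.2 centimorgans.

17.2 centimorgans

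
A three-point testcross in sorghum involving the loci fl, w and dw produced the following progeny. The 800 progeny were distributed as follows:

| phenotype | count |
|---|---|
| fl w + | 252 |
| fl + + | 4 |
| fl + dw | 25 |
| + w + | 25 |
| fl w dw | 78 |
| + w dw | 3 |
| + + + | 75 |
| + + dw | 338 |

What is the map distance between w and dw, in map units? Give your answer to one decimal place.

The two most frequent reciprocal classes, + + dw and fl w +, are the parental types, so the F1 was + + dw / fl w +.
The two rarest classes, + w dw and fl + +, are the double crossovers. Comparing them with the parentals, only the w allele has switched, so w is the middle locus and the order is fl – w – dw.
Crossovers in the w–dw interval produce the single-crossover classes + + + and fl w dw (75 + 78 = 153) plus the double crossovers (7).
RF(w–dw) = (153 + 7) / 800 = 160/800 = 0.2000 → 20.0 map units.

20.0 map units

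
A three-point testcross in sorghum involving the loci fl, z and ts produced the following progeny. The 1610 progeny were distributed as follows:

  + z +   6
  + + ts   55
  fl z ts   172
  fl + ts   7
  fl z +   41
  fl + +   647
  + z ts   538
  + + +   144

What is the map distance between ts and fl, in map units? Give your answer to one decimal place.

The two most frequent reciprocal classes, fl + + and + z ts, are the parental types, so the F1 was fl + + / + z ts.
The two rarest classes, fl + ts and + z +, are the double crossovers. Comparing them with the parentals, only the ts allele has switched, so ts is the middle locus and the order is fl – ts – z.
Crossovers in the fl–ts interval produce the single-crossover classes + + + and fl z ts (144 + 172 = 316) plus the double crossovers (13).
RF(fl–ts) = (316 + 13) / 1610 = 329/1610 = 0.2043 → 20.4 map units.

20.4 map units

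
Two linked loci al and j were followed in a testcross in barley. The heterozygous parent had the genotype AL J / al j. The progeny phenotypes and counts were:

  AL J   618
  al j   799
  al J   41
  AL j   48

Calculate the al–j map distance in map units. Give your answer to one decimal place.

The recombinant classes are AL j and al J: 48 + 41 = 89.
Recombination frequency = 89/1506 = 0.0591 ≈ 5.9%, i.e. 5.9 map units.

5.9 map units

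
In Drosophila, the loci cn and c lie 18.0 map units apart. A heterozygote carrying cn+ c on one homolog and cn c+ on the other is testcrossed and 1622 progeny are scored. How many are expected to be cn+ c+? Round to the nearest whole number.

A map distance of 18.0 map units corresponds to a recombination frequency of 0.180.
The F1 is cn+ c / cn c+, so cn+ c+ is a recombinant gamete class with expected frequency r/2 = 0.180/2 = 0.0900.
Expected number = 0.0900 × 1622 = 145.98 ≈ 146.

146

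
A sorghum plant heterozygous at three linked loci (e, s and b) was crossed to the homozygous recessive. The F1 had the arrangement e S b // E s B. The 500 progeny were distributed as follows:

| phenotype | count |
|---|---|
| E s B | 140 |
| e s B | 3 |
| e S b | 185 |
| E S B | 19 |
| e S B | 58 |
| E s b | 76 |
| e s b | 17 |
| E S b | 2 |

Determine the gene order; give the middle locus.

e

The two rarest classes, E S b and e s B, are the double crossovers. Comparing them with the parentals, only the e allele has switched, so e is the middle locus and the order is b – e – s.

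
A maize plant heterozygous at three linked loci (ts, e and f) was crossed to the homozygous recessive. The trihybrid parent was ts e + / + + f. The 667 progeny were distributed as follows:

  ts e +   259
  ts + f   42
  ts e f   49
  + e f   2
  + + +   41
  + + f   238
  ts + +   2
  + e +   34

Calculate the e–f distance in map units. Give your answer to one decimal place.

The two rarest classes, ts + + and + e f, are the double crossovers. Comparing them with the parentals, only the e allele has switched, so e is the middle locus and the order is f – e – ts.
Crossovers in the f–e interval produce the single-crossover classes ts e f and + + + (49 + 41 = 90) plus the double crossovers (4).
RF(f–e) = (90 + 4) / 667 = 94/667 = 0.1409 → 14.1 map units.

14.1 map units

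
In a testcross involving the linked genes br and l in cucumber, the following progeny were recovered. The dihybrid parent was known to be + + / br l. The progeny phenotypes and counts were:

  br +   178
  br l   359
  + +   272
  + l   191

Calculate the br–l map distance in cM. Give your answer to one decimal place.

36.9 cM

The recombinant classes are + l and br +: 191 + 178 = 369.
Recombination frequency = 369/1000 = 0.3690 ≈ 36.9%, i.e. 36.9 cM.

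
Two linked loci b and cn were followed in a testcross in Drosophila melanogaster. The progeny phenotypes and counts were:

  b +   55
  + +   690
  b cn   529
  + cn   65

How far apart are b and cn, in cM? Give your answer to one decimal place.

The two most frequent classes, + + (690) and b cn (529), are the parental types, so the F1 was + + / b cn.
The recombinant classes are + cn and b +: 65 + 55 = 120.
Recombination frequency = 120/1339 = 0.0896 ≈ 9.0%, i.e. 9.0 cM.

9.0 cM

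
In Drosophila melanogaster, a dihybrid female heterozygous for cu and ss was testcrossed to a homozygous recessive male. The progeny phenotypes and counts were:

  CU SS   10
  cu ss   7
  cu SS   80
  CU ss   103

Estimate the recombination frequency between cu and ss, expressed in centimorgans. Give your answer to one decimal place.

8.5 centimorgans

The two most frequent classes, CU ss (103) and cu SS (80), are the parental types, so the F1 was CU ss / cu SS.
The recombinant classes are CU SS and cu ss: 10 + 7 = 17.
Recombination frequency = 17/200 = 0.0850 ≈ 8.5%, i.e. 8.5 centimorgans.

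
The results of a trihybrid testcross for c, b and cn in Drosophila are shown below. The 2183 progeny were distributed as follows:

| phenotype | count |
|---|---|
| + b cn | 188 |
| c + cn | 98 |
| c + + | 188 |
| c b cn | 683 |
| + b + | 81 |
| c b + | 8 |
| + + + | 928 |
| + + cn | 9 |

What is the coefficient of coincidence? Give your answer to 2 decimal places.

The two most frequent reciprocal classes, + + + and c b cn, are the parental types, so the F1 was + + + / c b cn.
The two rarest classes, + + cn and c b +, are the double crossovers. Comparing them with the parentals, only the cn allele has switched, so cn is the middle locus and the order is b – cn – c.
b–cn: (179 + 17)/2183 = 0.0898; cn–c: (376 + 17)/2183 = 0.1800.
Expected DCO frequency = 0.0898 × 0.1800 ≈ 0.01616; observed = 17/2183 ≈ 0.00779.
Coefficient of coincidence = 0.00779/0.01616 ≈ 0.48.

0.48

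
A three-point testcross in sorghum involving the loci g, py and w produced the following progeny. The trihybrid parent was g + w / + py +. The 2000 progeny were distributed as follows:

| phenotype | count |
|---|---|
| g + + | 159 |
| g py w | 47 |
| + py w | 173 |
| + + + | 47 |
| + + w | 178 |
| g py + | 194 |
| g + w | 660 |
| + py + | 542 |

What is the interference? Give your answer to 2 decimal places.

0.05

The two rarest classes, g py w and + + +, are the double crossovers. Comparing them with the parentals, only the py allele has switched, so py is the middle locus and the order is g – py – w.
g–py: (372 + 94)/2000 = 0.2330; py–w: (332 + 94)/2000 = 0.2130.
Expected DCO frequency = 0.2330 × 0.2130 ≈ 0.04963; observed = 94/2000 ≈ 0.04700.
Coefficient of coincidence = 0.04700/0.04963 ≈ 0.95; interference = 1 − 0.95 = 0.05.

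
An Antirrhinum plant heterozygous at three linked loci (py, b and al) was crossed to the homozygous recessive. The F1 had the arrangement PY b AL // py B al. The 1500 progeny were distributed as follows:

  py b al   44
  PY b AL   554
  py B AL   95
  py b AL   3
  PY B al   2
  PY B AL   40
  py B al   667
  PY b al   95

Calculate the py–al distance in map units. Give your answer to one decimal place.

The two rarest classes, py b AL and PY B al, are the double crossovers. Comparing them with the parentals, only the py allele has switched, so py is the middle locus and the order is b – py – al.
Crossovers in the py–al interval produce the single-crossover classes PY b al and py B AL (95 + 95 = 190) plus the double crossovers (5).
RF(py–al) = (190 + 5) / 1500 = 195/1500 = 0.1300 → 13.0 map units.

13.0 map units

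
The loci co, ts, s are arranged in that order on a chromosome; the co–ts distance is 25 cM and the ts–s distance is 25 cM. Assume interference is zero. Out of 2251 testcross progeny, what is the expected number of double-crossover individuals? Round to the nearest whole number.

141

Map distances give recombination frequencies of 0.250 and 0.250 for the two intervals.
With no interference, expected double-crossover frequency = 0.250 × 0.250 = 0.06250.
Expected number = 0.06250 × 2251 = 140.69 ≈ 141.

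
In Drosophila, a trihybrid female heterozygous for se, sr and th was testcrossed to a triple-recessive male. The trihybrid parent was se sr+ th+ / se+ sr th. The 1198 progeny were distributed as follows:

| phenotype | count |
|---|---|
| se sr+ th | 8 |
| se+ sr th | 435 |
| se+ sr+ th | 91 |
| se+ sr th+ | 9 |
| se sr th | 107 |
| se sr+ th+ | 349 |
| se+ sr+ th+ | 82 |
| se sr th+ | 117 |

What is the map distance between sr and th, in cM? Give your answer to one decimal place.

18.8 cM

The two rarest classes, se sr+ th and se+ sr th+, are the double crossovers. Comparing them with the parentals, only the th allele has switched, so th is the middle locus and the order is sr – th – se.
Crossovers in the sr–th interval produce the single-crossover classes se sr th+ and se+ sr+ th (117 + 91 = 208) plus the double crossovers (17).
RF(sr–th) = (208 + 17) / 1198 = 225/1198 = 0.1878 → 18.8 cM.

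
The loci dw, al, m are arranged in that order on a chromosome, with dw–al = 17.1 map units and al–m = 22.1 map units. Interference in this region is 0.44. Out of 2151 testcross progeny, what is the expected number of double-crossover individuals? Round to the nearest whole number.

46

Map distances give recombination frequencies of 0.171 and 0.221 for the two intervals.
With interference 0.44 (so coincidence = 0.56), expected double-crossover frequency = 0.171 × 0.221 × 0.56 = 0.02116.
Expected number = 0.02116 × 2151 = 45.52 ≈ 46.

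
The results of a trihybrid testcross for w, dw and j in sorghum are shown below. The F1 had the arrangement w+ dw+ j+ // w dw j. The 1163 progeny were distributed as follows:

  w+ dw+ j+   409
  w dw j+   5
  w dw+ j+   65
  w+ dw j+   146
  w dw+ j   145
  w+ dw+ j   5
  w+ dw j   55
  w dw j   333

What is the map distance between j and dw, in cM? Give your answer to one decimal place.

The two rarest classes, w+ dw+ j and w dw j+, are the double crossovers. Comparing them with the parentals, only the j allele has switched, so j is the middle locus and the order is dw – j – w.
Crossovers in the dw–j interval produce the single-crossover classes w+ dw j+ and w dw+ j (146 + 145 = 291) plus the double crossovers (10).
RF(dw–j) = (291 + 10) / 1163 = 301/1163 = 0.2588 → 25.9 cM.

25.9 cM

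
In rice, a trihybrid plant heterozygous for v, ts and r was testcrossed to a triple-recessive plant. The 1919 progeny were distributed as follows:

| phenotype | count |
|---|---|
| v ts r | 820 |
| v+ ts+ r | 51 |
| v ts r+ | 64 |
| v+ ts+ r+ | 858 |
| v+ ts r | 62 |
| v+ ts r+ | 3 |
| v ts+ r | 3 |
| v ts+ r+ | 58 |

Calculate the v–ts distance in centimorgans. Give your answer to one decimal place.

The two most frequent reciprocal classes, v+ ts+ r+ and v ts r, are the parental types, so the F1 was v+ ts+ r+ / v ts r.
The two rarest classes, v+ ts r+ and v ts+ r, are the double crossovers. Comparing them with the parentals, only the ts allele has switched, so ts is the middle locus and the order is r – ts – v.
Crossovers in the ts–v interval produce the single-crossover classes v ts+ r+ and v+ ts r (58 + 62 = 120) plus the double crossovers (6).
RF(ts–v) = (120 + 6) / 1919 = 126/1919 = 0.0657 → 6.6 centimorgans.

6.6 centimorgans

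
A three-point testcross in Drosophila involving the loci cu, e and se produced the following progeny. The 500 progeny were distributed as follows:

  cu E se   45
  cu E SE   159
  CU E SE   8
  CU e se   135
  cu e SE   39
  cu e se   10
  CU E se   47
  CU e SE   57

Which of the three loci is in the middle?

cu

The two most frequent reciprocal classes, cu E SE and CU e se, are the parental types, so the F1 was cu E SE / CU e se.
The two rarest classes, CU E SE and cu e se, are the double crossovers. Comparing them with the parentals, only the cu allele has switched, so cu is the middle locus and the order is se – cu – e.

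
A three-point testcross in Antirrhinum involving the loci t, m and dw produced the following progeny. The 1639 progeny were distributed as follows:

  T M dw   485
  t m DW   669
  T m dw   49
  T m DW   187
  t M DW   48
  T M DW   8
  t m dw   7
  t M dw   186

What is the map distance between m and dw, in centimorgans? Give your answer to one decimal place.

The two most frequent reciprocal classes, t m DW and T M dw, are the parental types, so the F1 was t m DW / T M dw.
The two rarest classes, t m dw and T M DW, are the double crossovers. Comparing them with the parentals, only the dw allele has switched, so dw is the middle locus and the order is m – dw – t.
Crossovers in the m–dw interval produce the single-crossover classes t M DW and T m dw (48 + 49 = 97) plus the double crossovers (15).
RF(m–dw) = (97 + 15) / 1639 = 112/1639 = 0.0683 → 6.8 centimorgans.

6.8 centimorgans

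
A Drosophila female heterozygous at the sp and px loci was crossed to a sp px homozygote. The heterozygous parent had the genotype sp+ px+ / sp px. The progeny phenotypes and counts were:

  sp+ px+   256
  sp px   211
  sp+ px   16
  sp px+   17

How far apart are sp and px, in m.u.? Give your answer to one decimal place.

6.6 m.u.

The recombinant classes are sp+ px and sp px+: 16 + 17 = 33.
Recombination frequency = 33/500 = 0.0660 ≈ 6.6%, i.e. 6.6 m.u.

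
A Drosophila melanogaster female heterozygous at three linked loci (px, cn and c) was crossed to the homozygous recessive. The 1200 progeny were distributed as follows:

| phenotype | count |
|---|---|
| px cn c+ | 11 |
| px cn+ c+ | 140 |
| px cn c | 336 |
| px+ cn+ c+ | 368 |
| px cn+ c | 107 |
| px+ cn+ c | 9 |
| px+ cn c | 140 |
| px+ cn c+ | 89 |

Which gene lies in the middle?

c

The two most frequent reciprocal classes, px+ cn+ c+ and px cn c, are the parental types, so the F1 was px+ cn+ c+ / px cn c.
The two rarest classes, px+ cn+ c and px cn c+, are the double crossovers. Comparing them with the parentals, only the c allele has switched, so c is the middle locus and the order is px – c – cn.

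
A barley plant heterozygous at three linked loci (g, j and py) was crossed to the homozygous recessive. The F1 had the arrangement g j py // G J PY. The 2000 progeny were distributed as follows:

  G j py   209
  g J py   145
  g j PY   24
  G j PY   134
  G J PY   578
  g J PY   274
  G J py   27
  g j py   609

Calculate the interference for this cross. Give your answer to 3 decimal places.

0.421

The two rarest classes, g j PY and G J py, are the double crossovers. Comparing them with the parentals, only the py allele has switched, so py is the middle locus and the order is j – py – g.
j–py: (279 + 51)/2000 = 0.1650; py–g: (483 + 51)/2000 = 0.2670.
Expected DCO frequency = 0.1650 × 0.2670 ≈ 0.04406; observed = 51/2000 ≈ 0.02550.
Coefficient of coincidence = 0.02550/0.04406 ≈ 0.579; interference = 1 − 0.579 = 0.421.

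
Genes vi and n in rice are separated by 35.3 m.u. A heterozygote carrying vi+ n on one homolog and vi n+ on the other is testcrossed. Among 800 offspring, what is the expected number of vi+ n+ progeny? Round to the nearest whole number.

A map distance of 35.3 m.u. corresponds to a recombination frequency of 0.353.
The F1 is vi+ n / vi n+, so vi+ n+ is a recombinant gamete class with expected frequency r/2 = 0.353/2 = 0.1765.
Expected number = 0.1765 × 800 = 141.20 ≈ 141.

141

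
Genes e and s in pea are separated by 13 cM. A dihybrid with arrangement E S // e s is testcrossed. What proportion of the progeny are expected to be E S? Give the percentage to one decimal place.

43.5%

A map distance of 13 cM corresponds to a recombination frequency of 0.130.
The F1 is E S / e s, so E S is a parental gamete class with expected frequency (1 − r)/2 = 0.870/2 = 0.4350.
That is 0.4350 = 43.5% of the progeny.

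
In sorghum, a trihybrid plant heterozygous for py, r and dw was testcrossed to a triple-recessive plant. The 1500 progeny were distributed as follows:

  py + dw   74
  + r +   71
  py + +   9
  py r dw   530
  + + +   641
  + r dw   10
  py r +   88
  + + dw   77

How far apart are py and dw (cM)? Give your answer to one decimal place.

The two most frequent reciprocal classes, + + + and py r dw, are the parental types, so the F1 was + + + / py r dw.
The two rarest classes, py + + and + r dw, are the double crossovers. Comparing them with the parentals, only the py allele has switched, so py is the middle locus and the order is r – py – dw.
Crossovers in the py–dw interval produce the single-crossover classes + + dw and py r + (77 + 88 = 165) plus the double crossovers (19).
RF(py–dw) = (165 + 19) / 1500 = 184/1500 = 0.1227 → 12.3 cM.

12.3 cM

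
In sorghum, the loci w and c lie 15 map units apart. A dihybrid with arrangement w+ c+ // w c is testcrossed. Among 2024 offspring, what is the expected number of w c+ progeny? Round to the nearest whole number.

A map distance of 15 map units corresponds to a recombination frequency of 0.150.
The F1 is w+ c+ / w c, so w c+ is a recombinant gamete class with expected frequency r/2 = 0.150/2 = 0.0750.
Expected number = 0.0750 × 2024 = 151.80 ≈ 152.

152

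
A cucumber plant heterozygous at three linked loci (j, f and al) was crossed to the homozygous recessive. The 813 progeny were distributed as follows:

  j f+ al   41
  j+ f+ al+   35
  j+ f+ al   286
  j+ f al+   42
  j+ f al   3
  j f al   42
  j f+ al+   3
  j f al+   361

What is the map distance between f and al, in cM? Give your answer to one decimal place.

The two most frequent reciprocal classes, j f al+ and j+ f+ al, are the parental types, so the F1 was j f al+ / j+ f+ al.
The two rarest classes, j f+ al+ and j+ f al, are the double crossovers. Comparing them with the parentals, only the f allele has switched, so f is the middle locus and the order is j – f – al.
Crossovers in the f–al interval produce the single-crossover classes j f al and j+ f+ al+ (42 + 35 = 77) plus the double crossovers (6).
RF(f–al) = (77 + 6) / 813 = 83/813 = 0.1021 → 10.2 cM.

10.2 cM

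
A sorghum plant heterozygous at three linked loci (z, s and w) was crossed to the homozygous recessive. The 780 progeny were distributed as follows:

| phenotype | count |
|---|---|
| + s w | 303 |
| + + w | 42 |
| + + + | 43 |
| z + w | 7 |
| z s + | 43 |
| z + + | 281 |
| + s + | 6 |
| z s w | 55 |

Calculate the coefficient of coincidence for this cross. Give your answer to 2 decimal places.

The two most frequent reciprocal classes, + s w and z + +, are the parental types, so the F1 was + s w / z + +.
The two rarest classes, + s + and z + w, are the double crossovers. Comparing them with the parentals, only the w allele has switched, so w is the middle locus and the order is s – w – z.
s–w: (85 + 13)/780 = 0.1256; w–z: (98 + 13)/780 = 0.1423.
Expected DCO frequency = 0.1256 × 0.1423 ≈ 0.01787; observed = 13/780 ≈ 0.01667.
Coefficient of coincidence = 0.01667/0.01787 ≈ 0.93.

0.93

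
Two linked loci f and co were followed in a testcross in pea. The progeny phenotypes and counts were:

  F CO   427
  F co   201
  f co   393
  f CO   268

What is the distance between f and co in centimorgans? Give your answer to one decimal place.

36.4 centimorgans

The two most frequent classes, F CO (427) and f co (393), are the parental types, so the F1 was F CO / f co.
The recombinant classes are F co and f CO: 201 + 268 = 469.
Recombination frequency = 469/1289 = 0.3638 ≈ 36.4%, i.e. 36.4 centimorgans.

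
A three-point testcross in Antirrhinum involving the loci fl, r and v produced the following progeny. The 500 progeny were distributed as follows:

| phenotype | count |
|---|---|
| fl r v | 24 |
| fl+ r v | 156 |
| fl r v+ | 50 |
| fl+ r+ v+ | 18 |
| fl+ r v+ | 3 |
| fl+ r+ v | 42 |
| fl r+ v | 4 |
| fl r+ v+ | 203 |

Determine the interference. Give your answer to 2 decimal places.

0.28

The two most frequent reciprocal classes, fl+ r v and fl r+ v+, are the parental types, so the F1 was fl+ r v / fl r+ v+.
The two rarest classes, fl+ r v+ and fl r+ v, are the double crossovers. Comparing them with the parentals, only the v allele has switched, so v is the middle locus and the order is r – v – fl.
r–v: (92 + 7)/500 = 0.1980; v–fl: (42 + 7)/500 = 0.0980.
Expected DCO frequency = 0.1980 × 0.0980 ≈ 0.01940; observed = 7/500 ≈ 0.01400.
Coefficient of coincidence = 0.01400/0.01940 ≈ 0.72; interference = 1 − 0.72 = 0.28.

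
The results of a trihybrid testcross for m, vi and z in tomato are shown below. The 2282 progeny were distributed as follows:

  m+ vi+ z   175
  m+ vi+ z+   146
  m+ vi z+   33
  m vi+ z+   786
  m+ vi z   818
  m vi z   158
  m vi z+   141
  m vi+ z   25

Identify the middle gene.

The two most frequent reciprocal classes, m vi+ z+ and m+ vi z, are the parental types, so the F1 was m vi+ z+ / m+ vi z.
The two rarest classes, m vi+ z and m+ vi z+, are the double crossovers. Comparing them with the parentals, only the z allele has switched, so z is the middle locus and the order is vi – z – m.

z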